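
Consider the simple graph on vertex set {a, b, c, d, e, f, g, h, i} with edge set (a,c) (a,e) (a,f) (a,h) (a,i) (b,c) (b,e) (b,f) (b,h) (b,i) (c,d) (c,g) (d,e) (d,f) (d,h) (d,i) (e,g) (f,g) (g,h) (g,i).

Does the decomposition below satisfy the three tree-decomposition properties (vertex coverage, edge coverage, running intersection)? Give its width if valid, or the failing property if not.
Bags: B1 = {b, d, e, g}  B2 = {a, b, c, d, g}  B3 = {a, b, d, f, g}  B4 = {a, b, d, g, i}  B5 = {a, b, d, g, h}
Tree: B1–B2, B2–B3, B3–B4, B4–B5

A tree decomposition must satisfy three properties: every vertex lies in some bag; for every edge, both endpoints lie together in some bag; and for every vertex, the bags containing it form a connected subtree. Here edge (a,e) lies in no bag, so the decomposition is invalid.

No — edge (a,e) lies in no bag.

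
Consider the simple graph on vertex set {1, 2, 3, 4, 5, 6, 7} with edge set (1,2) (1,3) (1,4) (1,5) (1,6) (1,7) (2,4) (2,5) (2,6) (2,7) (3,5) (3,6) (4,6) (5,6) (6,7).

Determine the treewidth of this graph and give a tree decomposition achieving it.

Treewidth 3.
Bags: B1 = {1, 2, 4, 6}  B2 = {1, 2, 5, 6}  B3 = {1, 2, 6, 7}  B4 = {1, 3, 5, 6}
Tree: B1–B2, B2–B3, B2–B4

Each bag holds 4 vertices, so the decomposition has width 3, which upper-bounds the treewidth. For the lower bound, the 4 vertices {1, 2, 4, 6} are pairwise adjacent, and any tree decomposition puts a clique entirely inside one bag — forcing width ≥ 3. Hence tw(G) = 3 exactly.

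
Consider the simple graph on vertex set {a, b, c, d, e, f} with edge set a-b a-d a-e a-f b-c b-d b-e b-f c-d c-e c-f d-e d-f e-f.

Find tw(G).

A width-4 tree decomposition is:
Bags: B1 = {a, b, d, e, f}  B2 = {b, c, d, e, f}
Tree: B1–B2
Every bag has size at most 5, so the width is 5 − 1 = 4 and tw(G) ≤ 4. For the lower bound, the 5 vertices {b, c, d, e, f} are pairwise adjacent, and any tree decomposition puts a clique entirely inside one bag — forcing width ≥ 4. Combining the bounds, tw(G) = 4.

4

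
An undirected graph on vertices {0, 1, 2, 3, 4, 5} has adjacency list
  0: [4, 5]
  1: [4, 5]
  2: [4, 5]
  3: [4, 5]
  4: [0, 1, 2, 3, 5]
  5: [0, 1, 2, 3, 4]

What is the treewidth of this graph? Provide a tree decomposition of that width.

Treewidth 2.
One such decomposition:
Bags: B1 = {3, 4, 5}  B2 = {1, 4, 5}  B3 = {2, 4, 5}  B4 = {0, 4, 5}
Tree: B1–B2, B1–B3, B1–B4

The largest bag has 3 vertices, giving width 2; this decomposition certifies tw(G) ≤ 2. Conversely, {0, 4, 5} is a clique of size 3, and the vertices of any clique must share a bag in every tree decomposition; so some bag has ≥ 3 vertices and tw(G) ≥ 2. Therefore the treewidth is 2.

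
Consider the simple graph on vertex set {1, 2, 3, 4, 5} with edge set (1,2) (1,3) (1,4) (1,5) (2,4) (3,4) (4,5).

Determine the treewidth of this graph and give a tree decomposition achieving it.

The largest bag has 3 vertices, giving width 2; this decomposition certifies tw(G) ≤ 2. On the other hand G contains the 3-clique {1, 2, 4}. A clique must lie in a single bag of any decomposition, so no decomposition can have width below 2. Hence tw(G) = 2 exactly.

Treewidth 2.
One such decomposition:
Bags: B1 = {1, 4, 5}  B2 = {1, 3, 4}  B3 = {1, 2, 4}
Tree: B1–B2, B2–B3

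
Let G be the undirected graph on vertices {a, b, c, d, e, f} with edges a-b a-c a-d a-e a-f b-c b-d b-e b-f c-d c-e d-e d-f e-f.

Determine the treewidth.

4

A width-4 tree decomposition is:
Bags: B1 = {a, b, d, e, f}  B2 = {a, b, c, d, e}
Tree: B1–B2
The largest bag has 5 vertices, giving width 4; this decomposition certifies tw(G) ≤ 4. For the lower bound, the 5 vertices {a, b, c, d, e} are pairwise adjacent, and any tree decomposition puts a clique entirely inside one bag — forcing width ≥ 4. Hence tw(G) = 4 exactly.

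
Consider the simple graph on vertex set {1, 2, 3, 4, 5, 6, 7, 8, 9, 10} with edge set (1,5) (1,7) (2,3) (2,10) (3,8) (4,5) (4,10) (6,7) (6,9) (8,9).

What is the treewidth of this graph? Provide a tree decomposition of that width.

The largest bag has 3 vertices, giving width 2; this decomposition certifies tw(G) ≤ 2. The edges 3–2–10–4–5–1–7–6–9–8–3 form a cycle, so G is not a tree and its treewidth is at least 2. The upper and lower bounds meet at 2, so that is the treewidth.

Treewidth 2.
One optimal decomposition is:
Bags: B1 = {2, 3, 10}  B2 = {3, 4, 10}  B3 = {3, 4, 5}  B4 = {1, 3, 5}  B5 = {1, 3, 7}  B6 = {3, 6, 7}  B7 = {3, 6, 9}  B8 = {3, 8, 9}
Tree: B1–B2, B2–B3, B3–B4, B4–B5, B5–B6, B6–B7, B7–B8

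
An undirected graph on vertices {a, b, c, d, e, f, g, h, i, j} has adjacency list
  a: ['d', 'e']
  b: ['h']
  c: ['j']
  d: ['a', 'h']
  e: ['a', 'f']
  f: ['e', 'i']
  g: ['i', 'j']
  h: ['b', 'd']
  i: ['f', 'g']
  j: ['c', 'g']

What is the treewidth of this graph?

1

A width-1 tree decomposition is:
Bags: B1 = {b, h}  B2 = {d, h}  B3 = {a, d}  B4 = {a, e}  B5 = {e, f}  B6 = {f, i}  B7 = {g, i}  B8 = {g, j}  B9 = {c, j}
Tree: B1–B2, B2–B3, B3–B4, B4–B5, B5–B6, B6–B7, B7–B8, B8–B9
Each bag holds 2 vertices, so the decomposition has width 1, which upper-bounds the treewidth. Since G has at least one edge (e.g. b–h), it is not an edgeless graph, so tw(G) ≥ 1. Combining the bounds, tw(G) = 1.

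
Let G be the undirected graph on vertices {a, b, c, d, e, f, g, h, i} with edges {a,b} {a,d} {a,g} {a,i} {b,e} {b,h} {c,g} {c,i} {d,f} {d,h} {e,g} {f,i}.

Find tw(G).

A width-3 tree decomposition is:
Bags: B1 = {b, d, f, h}  B2 = {a, b, d, f}  B3 = {a, b, f, i}  B4 = {a, b, e, i}  B5 = {a, e, g, i}  B6 = {c, e, g, i}
Tree: B1–B2, B2–B3, B3–B4, B4–B5, B5–B6
Every bag has size at most 4, so the width is 4 − 1 = 3 and tw(G) ≤ 3. For the lower bound: the 4 vertex sets {d,f,h}, {b}, {a}, {c,e,g,i} are disjoint, each induces a connected subgraph, and every pair is joined by at least one edge of G. Contracting each set to a single vertex therefore yields K_{4} as a minor, and since treewidth is minor-monotone, tw(G) ≥ tw(K_{4}) = 3. Therefore the treewidth is 3.

3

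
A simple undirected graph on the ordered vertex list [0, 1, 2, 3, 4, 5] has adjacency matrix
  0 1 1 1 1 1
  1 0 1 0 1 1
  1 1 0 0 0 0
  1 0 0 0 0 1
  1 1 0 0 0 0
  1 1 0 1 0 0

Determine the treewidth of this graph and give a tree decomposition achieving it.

Each bag holds 3 vertices, so the decomposition has width 2, which upper-bounds the treewidth. Conversely, {0, 1, 2} is a clique of size 3, and the vertices of any clique must share a bag in every tree decomposition; so some bag has ≥ 3 vertices and tw(G) ≥ 2. Therefore the treewidth is 2.

Treewidth 2.
Bags: B1 = {0, 3, 5}  B2 = {0, 1, 5}  B3 = {0, 1, 4}  B4 = {0, 1, 2}
Tree: B1–B2, B2–B3, B3–B4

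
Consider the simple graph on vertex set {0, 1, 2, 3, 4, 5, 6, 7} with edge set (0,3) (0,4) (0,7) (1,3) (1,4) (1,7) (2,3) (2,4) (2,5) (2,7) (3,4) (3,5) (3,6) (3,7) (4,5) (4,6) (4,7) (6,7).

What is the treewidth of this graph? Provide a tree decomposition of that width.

Every bag has size at most 4, so the width is 4 − 1 = 3 and tw(G) ≤ 3. For the lower bound, the 4 vertices {2, 3, 4, 5} are pairwise adjacent, and any tree decomposition puts a clique entirely inside one bag — forcing width ≥ 3. Combining the bounds, tw(G) = 3.

Treewidth 3.
One optimal decomposition is:
Bags: B1 = {0, 3, 4, 7}  B2 = {1, 3, 4, 7}  B3 = {2, 3, 4, 7}  B4 = {3, 4, 6, 7}  B5 = {2, 3, 4, 5}
Tree: B1–B2, B1–B3, B3–B4, B3–B5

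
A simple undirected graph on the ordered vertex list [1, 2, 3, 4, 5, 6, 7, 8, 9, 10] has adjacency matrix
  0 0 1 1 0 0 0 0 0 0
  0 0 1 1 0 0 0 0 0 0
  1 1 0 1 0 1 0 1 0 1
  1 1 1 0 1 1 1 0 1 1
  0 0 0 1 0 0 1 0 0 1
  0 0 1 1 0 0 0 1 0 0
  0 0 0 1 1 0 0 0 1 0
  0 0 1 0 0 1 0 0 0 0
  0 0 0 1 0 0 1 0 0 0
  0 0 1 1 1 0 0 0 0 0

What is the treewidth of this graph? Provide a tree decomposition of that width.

Treewidth 2.
Bags: B1 = {3, 4, 10}  B2 = {1, 3, 4}  B3 = {4, 5, 10}  B4 = {3, 4, 6}  B5 = {2, 3, 4}  B6 = {4, 5, 7}  B7 = {3, 6, 8}  B8 = {4, 7, 9}
Tree: B1–B2, B1–B3, B1–B4, B1–B5, B3–B6, B4–B7, B6–B8

The largest bag has 3 vertices, giving width 2; this decomposition certifies tw(G) ≤ 2. On the other hand G contains the 3-clique {3, 6, 8}. A clique must lie in a single bag of any decomposition, so no decomposition can have width below 2. The upper and lower bounds meet at 2, so that is the treewidth.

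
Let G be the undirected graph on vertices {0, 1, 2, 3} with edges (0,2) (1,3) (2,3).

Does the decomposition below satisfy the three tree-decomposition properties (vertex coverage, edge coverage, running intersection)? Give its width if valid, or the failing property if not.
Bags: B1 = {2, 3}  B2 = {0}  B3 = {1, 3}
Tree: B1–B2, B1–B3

A tree decomposition must satisfy three properties: every vertex lies in some bag; for every edge, both endpoints lie together in some bag; and for every vertex, the bags containing it form a connected subtree. Here edge (2,0) lies in no bag, so the decomposition is invalid.

No — edge (2,0) lies in no bag.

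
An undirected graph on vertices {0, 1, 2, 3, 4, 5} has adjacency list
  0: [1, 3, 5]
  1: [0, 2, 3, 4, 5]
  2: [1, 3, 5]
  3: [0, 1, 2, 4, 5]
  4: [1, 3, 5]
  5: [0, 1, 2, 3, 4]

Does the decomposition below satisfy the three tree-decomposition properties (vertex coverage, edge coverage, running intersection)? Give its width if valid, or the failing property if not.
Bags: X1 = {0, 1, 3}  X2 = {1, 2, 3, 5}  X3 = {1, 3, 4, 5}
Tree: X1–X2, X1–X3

A tree decomposition must satisfy three properties: every vertex lies in some bag; for every edge, both endpoints lie together in some bag; and for every vertex, the bags containing it form a connected subtree. Here edge (5,0) lies in no bag, so the decomposition is invalid.

No — edge (5,0) lies in no bag.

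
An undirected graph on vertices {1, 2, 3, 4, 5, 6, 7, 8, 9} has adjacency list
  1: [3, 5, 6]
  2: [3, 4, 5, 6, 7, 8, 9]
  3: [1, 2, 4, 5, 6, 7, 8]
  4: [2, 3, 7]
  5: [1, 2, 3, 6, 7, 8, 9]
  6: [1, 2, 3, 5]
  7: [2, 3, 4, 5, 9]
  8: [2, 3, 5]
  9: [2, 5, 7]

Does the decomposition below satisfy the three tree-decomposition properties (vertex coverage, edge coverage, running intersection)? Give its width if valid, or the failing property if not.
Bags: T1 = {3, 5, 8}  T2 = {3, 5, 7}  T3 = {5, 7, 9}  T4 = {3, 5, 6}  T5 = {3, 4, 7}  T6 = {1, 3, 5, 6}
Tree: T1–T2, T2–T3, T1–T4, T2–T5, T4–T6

No — vertex 2 appears in no bag.

A tree decomposition must satisfy three properties: every vertex lies in some bag; for every edge, both endpoints lie together in some bag; and for every vertex, the bags containing it form a connected subtree. Here vertex 2 appears in no bag, so the decomposition is invalid.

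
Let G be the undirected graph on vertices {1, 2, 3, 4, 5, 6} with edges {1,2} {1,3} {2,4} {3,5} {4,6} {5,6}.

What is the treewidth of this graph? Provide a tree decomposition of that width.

The largest bag has 3 vertices, giving width 2; this decomposition certifies tw(G) ≤ 2. For the lower bound, G contains the cycle 3–5–6–4–2–1–3, so G is not a forest; only forests have treewidth ≤ 1, hence tw(G) ≥ 2. The upper and lower bounds meet at 2, so that is the treewidth.

Treewidth 2.
One such decomposition:
Bags: B1 = {3, 5, 6}  B2 = {3, 4, 6}  B3 = {2, 3, 4}  B4 = {1, 2, 3}
Tree: B1–B2, B2–B3, B3–B4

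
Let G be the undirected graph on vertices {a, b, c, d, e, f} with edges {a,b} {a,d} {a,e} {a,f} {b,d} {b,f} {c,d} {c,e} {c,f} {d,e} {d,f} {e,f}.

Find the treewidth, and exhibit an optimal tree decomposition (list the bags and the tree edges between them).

Every bag has size at most 4, so the width is 4 − 1 = 3 and tw(G) ≤ 3. Conversely, {c, d, e, f} is a clique of size 4, and the vertices of any clique must share a bag in every tree decomposition; so some bag has ≥ 4 vertices and tw(G) ≥ 3. Therefore the treewidth is 3.

Treewidth 3.
One optimal decomposition is:
Bags: B1 = {a, b, d, f}  B2 = {a, d, e, f}  B3 = {c, d, e, f}
Tree: B1–B2, B2–B3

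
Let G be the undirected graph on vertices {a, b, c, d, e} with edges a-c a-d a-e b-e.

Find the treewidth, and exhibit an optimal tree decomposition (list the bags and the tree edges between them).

Treewidth 1.
One optimal decomposition is:
Bags: B1 = {b, e}  B2 = {a, e}  B3 = {a, c}  B4 = {a, d}
Tree: B1–B2, B2–B3, B2–B4

The largest bag has 2 vertices, giving width 1; this decomposition certifies tw(G) ≤ 1. G has an edge, so its treewidth is at least 1. Hence tw(G) = 1 exactly.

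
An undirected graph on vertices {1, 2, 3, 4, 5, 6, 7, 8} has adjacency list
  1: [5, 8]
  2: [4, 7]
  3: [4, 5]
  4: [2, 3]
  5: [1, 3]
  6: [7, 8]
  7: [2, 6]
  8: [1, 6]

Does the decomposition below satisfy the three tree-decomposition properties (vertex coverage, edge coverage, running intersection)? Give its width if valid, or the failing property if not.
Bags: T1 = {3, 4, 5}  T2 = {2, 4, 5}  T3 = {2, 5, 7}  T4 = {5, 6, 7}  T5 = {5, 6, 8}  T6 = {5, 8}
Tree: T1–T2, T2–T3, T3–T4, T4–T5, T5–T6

A tree decomposition must satisfy three properties: every vertex lies in some bag; for every edge, both endpoints lie together in some bag; and for every vertex, the bags containing it form a connected subtree. Here vertex 1 appears in no bag, so the decomposition is invalid.

No — vertex 1 appears in no bag.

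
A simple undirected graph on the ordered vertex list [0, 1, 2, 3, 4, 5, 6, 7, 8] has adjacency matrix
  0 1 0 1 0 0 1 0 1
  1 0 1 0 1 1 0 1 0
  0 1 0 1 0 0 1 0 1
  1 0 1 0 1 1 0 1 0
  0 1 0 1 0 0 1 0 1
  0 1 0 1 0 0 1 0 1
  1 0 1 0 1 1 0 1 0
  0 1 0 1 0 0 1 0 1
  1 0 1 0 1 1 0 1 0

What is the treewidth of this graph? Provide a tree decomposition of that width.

Treewidth 4.
One optimal decomposition is:
Bags: B1 = {1, 3, 5, 6, 8}  B2 = {0, 1, 3, 6, 8}  B3 = {1, 3, 6, 7, 8}  B4 = {1, 3, 4, 6, 8}  B5 = {1, 2, 3, 6, 8}
Tree: B1–B2, B2–B3, B3–B4, B4–B5

Every bag has size at most 5, so the width is 5 − 1 = 4 and tw(G) ≤ 4. For the lower bound: the 5 vertex sets {5,8}, {0,6}, {3,7}, {1}, {4} are disjoint, each induces a connected subgraph, and every pair is joined by at least one edge of G. Contracting each set to a single vertex therefore yields K_{5} as a minor, and since treewidth is minor-monotone, tw(G) ≥ tw(K_{5}) = 4. Combining the bounds, tw(G) = 4.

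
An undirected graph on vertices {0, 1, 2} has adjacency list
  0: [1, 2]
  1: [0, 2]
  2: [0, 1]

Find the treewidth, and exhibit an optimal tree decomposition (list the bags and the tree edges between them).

With just one bag of size 3, the width is 3 − 1 = 2, so tw(G) ≤ 2. For the lower bound, the 3 vertices {0, 1, 2} are pairwise adjacent, and any tree decomposition puts a clique entirely inside one bag — forcing width ≥ 2. Hence tw(G) = 2 exactly.

Treewidth 2.
One optimal decomposition is:
Bags: B1 = {0, 1, 2}
Tree: (single bag)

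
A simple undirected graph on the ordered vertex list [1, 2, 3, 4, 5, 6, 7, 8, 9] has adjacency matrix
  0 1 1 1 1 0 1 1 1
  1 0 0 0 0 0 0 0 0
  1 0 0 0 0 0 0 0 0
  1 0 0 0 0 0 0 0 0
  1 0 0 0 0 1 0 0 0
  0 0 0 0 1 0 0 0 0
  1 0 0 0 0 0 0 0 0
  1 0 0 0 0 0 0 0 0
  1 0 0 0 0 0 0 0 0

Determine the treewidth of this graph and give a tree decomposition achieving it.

Treewidth 1.
One such decomposition:
Bags: B1 = {1, 7}  B2 = {1, 8}  B3 = {1, 5}  B4 = {1, 4}  B5 = {1, 2}  B6 = {1, 9}  B7 = {1, 3}  B8 = {5, 6}
Tree: B1–B2, B2–B3, B1–B4, B1–B5, B1–B6, B1–B7, B3–B8

The largest bag has 2 vertices, giving width 1; this decomposition certifies tw(G) ≤ 1. Since G has at least one edge (e.g. 1–7), it is not an edgeless graph, so tw(G) ≥ 1. Therefore the treewidth is 1.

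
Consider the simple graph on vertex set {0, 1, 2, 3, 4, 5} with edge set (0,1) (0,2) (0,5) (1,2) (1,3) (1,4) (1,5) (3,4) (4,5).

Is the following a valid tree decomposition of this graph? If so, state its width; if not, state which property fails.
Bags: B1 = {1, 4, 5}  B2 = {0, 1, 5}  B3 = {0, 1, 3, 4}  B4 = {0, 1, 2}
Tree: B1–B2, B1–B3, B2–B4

No — bags containing vertex 0 are not connected in the tree.

A tree decomposition must satisfy three properties: every vertex lies in some bag; for every edge, both endpoints lie together in some bag; and for every vertex, the bags containing it form a connected subtree. Here bags containing vertex 0 are not connected in the tree, so the decomposition is invalid.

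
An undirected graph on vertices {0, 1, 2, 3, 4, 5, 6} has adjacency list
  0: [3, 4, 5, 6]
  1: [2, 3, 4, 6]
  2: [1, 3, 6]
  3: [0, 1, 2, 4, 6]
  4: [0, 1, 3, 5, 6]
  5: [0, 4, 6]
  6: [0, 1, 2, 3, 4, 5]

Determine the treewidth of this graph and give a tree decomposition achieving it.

Treewidth 3.
One optimal decomposition is:
Bags: B1 = {1, 3, 4, 6}  B2 = {0, 3, 4, 6}  B3 = {0, 4, 5, 6}  B4 = {1, 2, 3, 6}
Tree: B1–B2, B2–B3, B1–B4

The largest bag has 4 vertices, giving width 3; this decomposition certifies tw(G) ≤ 3. For the lower bound, the 4 vertices {0, 3, 4, 6} are pairwise adjacent, and any tree decomposition puts a clique entirely inside one bag — forcing width ≥ 3. Hence tw(G) = 3 exactly.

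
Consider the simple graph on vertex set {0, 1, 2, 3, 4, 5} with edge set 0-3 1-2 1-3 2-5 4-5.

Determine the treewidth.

1

A width-1 tree decomposition is:
Bags: B1 = {4, 5}  B2 = {2, 5}  B3 = {1, 2}  B4 = {1, 3}  B5 = {0, 3}
Tree: B1–B2, B2–B3, B3–B4, B4–B5
The largest bag has 2 vertices, giving width 1; this decomposition certifies tw(G) ≤ 1. G has an edge, so its treewidth is at least 1. The upper and lower bounds meet at 1, so that is the treewidth.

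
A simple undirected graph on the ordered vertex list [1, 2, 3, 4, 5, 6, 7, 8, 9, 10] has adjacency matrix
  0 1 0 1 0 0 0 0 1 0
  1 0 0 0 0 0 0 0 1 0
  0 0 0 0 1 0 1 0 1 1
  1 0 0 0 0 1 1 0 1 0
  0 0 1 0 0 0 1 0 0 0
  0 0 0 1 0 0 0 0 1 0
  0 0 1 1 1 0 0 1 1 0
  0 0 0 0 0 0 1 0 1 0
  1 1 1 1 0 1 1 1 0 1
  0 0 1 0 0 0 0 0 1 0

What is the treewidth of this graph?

2

A width-2 tree decomposition is:
Bags: B1 = {3, 7, 9}  B2 = {7, 8, 9}  B3 = {3, 5, 7}  B4 = {4, 7, 9}  B5 = {3, 9, 10}  B6 = {1, 4, 9}  B7 = {4, 6, 9}  B8 = {1, 2, 9}
Tree: B1–B2, B1–B3, B1–B4, B1–B5, B4–B6, B6–B7, B6–B8
Each bag holds 3 vertices, so the decomposition has width 2, which upper-bounds the treewidth. On the other hand G contains the 3-clique {1, 2, 9}. A clique must lie in a single bag of any decomposition, so no decomposition can have width below 2. Therefore the treewidth is 2.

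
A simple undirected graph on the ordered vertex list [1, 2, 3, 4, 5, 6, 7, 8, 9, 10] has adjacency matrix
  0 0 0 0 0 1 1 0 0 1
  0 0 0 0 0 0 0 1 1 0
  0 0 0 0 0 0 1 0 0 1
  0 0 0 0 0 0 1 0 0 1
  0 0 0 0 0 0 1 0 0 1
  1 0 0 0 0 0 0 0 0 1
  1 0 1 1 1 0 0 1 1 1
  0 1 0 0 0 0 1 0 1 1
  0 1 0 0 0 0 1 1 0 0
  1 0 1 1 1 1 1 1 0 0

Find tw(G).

2

A width-2 tree decomposition is:
Bags: B1 = {7, 8, 10}  B2 = {3, 7, 10}  B3 = {4, 7, 10}  B4 = {5, 7, 10}  B5 = {7, 8, 9}  B6 = {1, 7, 10}  B7 = {1, 6, 10}  B8 = {2, 8, 9}
Tree: B1–B2, B2–B3, B3–B4, B1–B5, B4–B6, B6–B7, B5–B8
The largest bag has 3 vertices, giving width 2; this decomposition certifies tw(G) ≤ 2. For the lower bound, the 3 vertices {2, 8, 9} are pairwise adjacent, and any tree decomposition puts a clique entirely inside one bag — forcing width ≥ 2. The upper and lower bounds meet at 2, so that is the treewidth.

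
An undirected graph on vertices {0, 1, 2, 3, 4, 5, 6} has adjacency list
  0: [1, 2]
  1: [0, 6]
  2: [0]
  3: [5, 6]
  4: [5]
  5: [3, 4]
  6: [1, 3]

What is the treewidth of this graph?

1

A width-1 tree decomposition is:
Bags: B1 = {0, 2}  B2 = {0, 1}  B3 = {1, 6}  B4 = {3, 6}  B5 = {3, 5}  B6 = {4, 5}
Tree: B1–B2, B2–B3, B3–B4, B4–B5, B5–B6
Each bag holds 2 vertices, so the decomposition has width 1, which upper-bounds the treewidth. G has an edge, so its treewidth is at least 1. Hence tw(G) = 1 exactly.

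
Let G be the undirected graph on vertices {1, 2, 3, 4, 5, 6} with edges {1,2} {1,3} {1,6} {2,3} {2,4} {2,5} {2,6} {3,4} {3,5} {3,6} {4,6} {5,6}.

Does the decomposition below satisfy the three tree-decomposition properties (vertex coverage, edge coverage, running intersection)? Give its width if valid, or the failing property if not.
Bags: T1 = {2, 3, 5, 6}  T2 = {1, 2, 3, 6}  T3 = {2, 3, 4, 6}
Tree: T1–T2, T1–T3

Vertex coverage: the bags together contain {1, 2, 3, 4, 5, 6}, the full vertex set. Edge coverage: each edge of G has both endpoints in at least one bag. Running intersection: for every vertex, the bags containing it form a connected subtree. All three properties hold, so this is a valid tree decomposition of width max|bag| − 1 = 3, and hence tw(G) ≤ 3.

Yes; width 3.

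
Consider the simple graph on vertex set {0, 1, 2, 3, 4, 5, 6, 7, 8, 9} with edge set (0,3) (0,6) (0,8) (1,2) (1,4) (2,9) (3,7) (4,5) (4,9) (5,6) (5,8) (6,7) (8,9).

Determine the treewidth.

A width-2 tree decomposition is:
Bags: B1 = {3, 6, 7}  B2 = {0, 3, 6}  B3 = {0, 5, 6}  B4 = {0, 5, 8}  B5 = {4, 5, 8}  B6 = {4, 8, 9}  B7 = {1, 4, 9}  B8 = {1, 2, 9}
Tree: B1–B2, B2–B3, B3–B4, B4–B5, B5–B6, B6–B7, B7–B8
The largest bag has 3 vertices, giving width 2; this decomposition certifies tw(G) ≤ 2. Since 7–3–0–6–7 is a cycle in G, G is not acyclic. Forests are exactly the graphs of treewidth ≤ 1, so tw(G) ≥ 2. The upper and lower bounds meet at 2, so that is the treewidth.

2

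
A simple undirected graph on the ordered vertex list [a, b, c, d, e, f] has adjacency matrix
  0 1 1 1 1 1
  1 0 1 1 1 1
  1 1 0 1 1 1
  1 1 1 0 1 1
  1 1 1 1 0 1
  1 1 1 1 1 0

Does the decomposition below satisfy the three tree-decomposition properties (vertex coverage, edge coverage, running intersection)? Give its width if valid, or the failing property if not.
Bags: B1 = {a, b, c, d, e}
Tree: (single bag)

A tree decomposition must satisfy three properties: every vertex lies in some bag; for every edge, both endpoints lie together in some bag; and for every vertex, the bags containing it form a connected subtree. Here vertex f appears in no bag, so the decomposition is invalid.

No — vertex f appears in no bag.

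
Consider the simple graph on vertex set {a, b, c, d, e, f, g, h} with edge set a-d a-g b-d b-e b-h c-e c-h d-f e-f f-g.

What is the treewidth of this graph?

2

A width-2 tree decomposition is:
Bags: B1 = {a, f, g}  B2 = {a, d, f}  B3 = {d, e, f}  B4 = {b, d, e}  B5 = {b, c, e}  B6 = {b, c, h}
Tree: B1–B2, B2–B3, B3–B4, B4–B5, B5–B6
Each bag holds 3 vertices, so the decomposition has width 2, which upper-bounds the treewidth. For the lower bound, G contains the cycle g–a–d–f–g, so G is not a forest; only forests have treewidth ≤ 1, hence tw(G) ≥ 2. Hence tw(G) = 2 exactly.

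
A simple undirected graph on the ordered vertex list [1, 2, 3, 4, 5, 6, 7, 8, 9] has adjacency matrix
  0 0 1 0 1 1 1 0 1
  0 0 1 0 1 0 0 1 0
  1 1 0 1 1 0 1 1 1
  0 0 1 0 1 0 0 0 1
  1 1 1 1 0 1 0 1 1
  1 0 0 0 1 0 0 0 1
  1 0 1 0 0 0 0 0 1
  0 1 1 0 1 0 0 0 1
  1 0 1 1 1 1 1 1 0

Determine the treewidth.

A width-3 tree decomposition is:
Bags: B1 = {3, 5, 8, 9}  B2 = {3, 4, 5, 9}  B3 = {1, 3, 5, 9}  B4 = {1, 3, 7, 9}  B5 = {2, 3, 5, 8}  B6 = {1, 5, 6, 9}
Tree: B1–B2, B1–B3, B3–B4, B1–B5, B3–B6
The largest bag has 4 vertices, giving width 3; this decomposition certifies tw(G) ≤ 3. Conversely, {3, 5, 8, 9} is a clique of size 4, and the vertices of any clique must share a bag in every tree decomposition; so some bag has ≥ 4 vertices and tw(G) ≥ 3. Hence tw(G) = 3 exactly.

3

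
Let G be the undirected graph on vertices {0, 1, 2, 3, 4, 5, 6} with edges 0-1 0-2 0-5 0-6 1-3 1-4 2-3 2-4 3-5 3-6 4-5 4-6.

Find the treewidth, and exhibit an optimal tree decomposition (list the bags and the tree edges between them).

The largest bag has 4 vertices, giving width 3; this decomposition certifies tw(G) ≤ 3. For the lower bound: the 4 vertex sets {4,6}, {1,3}, {0}, {2} are disjoint, each induces a connected subgraph, and every pair is joined by at least one edge of G. Contracting each set to a single vertex therefore yields K_{4} as a minor, and since treewidth is minor-monotone, tw(G) ≥ tw(K_{4}) = 3. Hence tw(G) = 3 exactly.

Treewidth 3.
One such decomposition:
Bags: B1 = {0, 3, 4, 6}  B2 = {0, 1, 3, 4}  B3 = {0, 2, 3, 4}  B4 = {0, 3, 4, 5}
Tree: B1–B2, B2–B3, B3–B4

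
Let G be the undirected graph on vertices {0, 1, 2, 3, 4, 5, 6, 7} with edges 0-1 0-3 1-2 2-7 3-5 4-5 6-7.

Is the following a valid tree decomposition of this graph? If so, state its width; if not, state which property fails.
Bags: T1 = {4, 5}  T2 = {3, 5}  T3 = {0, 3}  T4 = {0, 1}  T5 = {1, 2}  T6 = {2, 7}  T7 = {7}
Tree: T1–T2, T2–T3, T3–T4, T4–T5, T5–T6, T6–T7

No — vertex 6 appears in no bag.

A tree decomposition must satisfy three properties: every vertex lies in some bag; for every edge, both endpoints lie together in some bag; and for every vertex, the bags containing it form a connected subtree. Here vertex 6 appears in no bag, so the decomposition is invalid.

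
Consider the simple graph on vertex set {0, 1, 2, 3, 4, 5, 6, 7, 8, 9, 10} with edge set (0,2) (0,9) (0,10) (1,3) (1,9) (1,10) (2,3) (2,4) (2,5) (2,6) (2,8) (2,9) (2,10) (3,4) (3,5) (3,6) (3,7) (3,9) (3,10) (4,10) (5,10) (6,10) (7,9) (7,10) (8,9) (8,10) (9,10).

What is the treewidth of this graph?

3

A width-3 tree decomposition is:
Bags: B1 = {1, 3, 9, 10}  B2 = {2, 3, 9, 10}  B3 = {2, 3, 6, 10}  B4 = {3, 7, 9, 10}  B5 = {2, 3, 5, 10}  B6 = {2, 8, 9, 10}  B7 = {0, 2, 9, 10}  B8 = {2, 3, 4, 10}
Tree: B1–B2, B2–B3, B2–B4, B3–B5, B2–B6, B6–B7, B2–B8
Each bag holds 4 vertices, so the decomposition has width 3, which upper-bounds the treewidth. On the other hand G contains the 4-clique {1, 3, 9, 10}. A clique must lie in a single bag of any decomposition, so no decomposition can have width below 3. Hence tw(G) = 3 exactly.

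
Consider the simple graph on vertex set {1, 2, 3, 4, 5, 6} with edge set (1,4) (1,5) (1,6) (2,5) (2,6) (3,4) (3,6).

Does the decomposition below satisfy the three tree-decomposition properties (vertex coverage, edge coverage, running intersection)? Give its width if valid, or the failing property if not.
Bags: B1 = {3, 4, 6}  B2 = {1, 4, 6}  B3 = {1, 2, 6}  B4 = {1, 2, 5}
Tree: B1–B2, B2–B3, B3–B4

Checking the three conditions: (i) the bags cover all of {1, 2, 3, 4, 5, 6}; (ii) for each edge, some bag contains both endpoints; (iii) the bags containing any fixed vertex form a subtree. All hold, so the decomposition is valid with width 3 − 1 = 2.

Yes; width 2.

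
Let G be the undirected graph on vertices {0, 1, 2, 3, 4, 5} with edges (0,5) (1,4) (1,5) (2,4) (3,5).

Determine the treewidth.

1

A width-1 tree decomposition is:
Bags: B1 = {3, 5}  B2 = {1, 5}  B3 = {1, 4}  B4 = {2, 4}  B5 = {0, 5}
Tree: B1–B2, B2–B3, B3–B4, B1–B5
Each bag holds 2 vertices, so the decomposition has width 1, which upper-bounds the treewidth. Since G has at least one edge (e.g. 3–5), it is not an edgeless graph, so tw(G) ≥ 1. Hence tw(G) = 1 exactly.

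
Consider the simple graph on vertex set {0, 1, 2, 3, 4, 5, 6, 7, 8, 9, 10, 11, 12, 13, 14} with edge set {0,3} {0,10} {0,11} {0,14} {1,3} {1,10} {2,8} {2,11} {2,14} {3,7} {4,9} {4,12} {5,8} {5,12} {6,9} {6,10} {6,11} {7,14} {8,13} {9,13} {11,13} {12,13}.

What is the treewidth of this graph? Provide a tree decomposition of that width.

Treewidth 3.
One optimal decomposition is:
Bags: B1 = {1, 3, 7, 10}  B2 = {0, 3, 7, 10}  B3 = {0, 7, 10, 14}  B4 = {0, 6, 10, 14}  B5 = {0, 6, 11, 14}  B6 = {2, 6, 11, 14}  B7 = {2, 6, 9, 11}  B8 = {2, 9, 11, 13}  B9 = {2, 8, 9, 13}  B10 = {4, 8, 9, 13}  B11 = {4, 8, 12, 13}  B12 = {4, 5, 8, 12}
Tree: B1–B2, B2–B3, B3–B4, B4–B5, B5–B6, B6–B7, B7–B8, B8–B9, B9–B10, B10–B11, B11–B12

Every bag has size at most 4, so the width is 4 − 1 = 3 and tw(G) ≤ 3. For the lower bound: the 4 vertex sets {1,3,7}, {10}, {0}, {2,6,11,14} are disjoint, each induces a connected subgraph, and every pair is joined by at least one edge of G. Contracting each set to a single vertex therefore yields K_{4} as a minor, and since treewidth is minor-monotone, tw(G) ≥ tw(K_{4}) = 3. Therefore the treewidth is 3.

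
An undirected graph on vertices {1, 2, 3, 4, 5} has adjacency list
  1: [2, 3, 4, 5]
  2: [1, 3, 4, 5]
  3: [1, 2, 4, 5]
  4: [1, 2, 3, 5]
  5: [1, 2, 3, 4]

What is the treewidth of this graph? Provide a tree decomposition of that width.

Treewidth 4.
One such decomposition:
Bags: B1 = {1, 2, 3, 4, 5}
Tree: (single bag)

With just one bag of size 5, the width is 5 − 1 = 4, so tw(G) ≤ 4. On the other hand G contains the 5-clique {1, 2, 3, 4, 5}. A clique must lie in a single bag of any decomposition, so no decomposition can have width below 4. Combining the bounds, tw(G) = 4.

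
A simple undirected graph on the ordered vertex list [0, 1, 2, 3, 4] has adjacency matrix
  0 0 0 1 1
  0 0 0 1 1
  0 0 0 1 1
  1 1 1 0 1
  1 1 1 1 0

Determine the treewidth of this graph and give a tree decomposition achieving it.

Every bag has size at most 3, so the width is 3 − 1 = 2 and tw(G) ≤ 2. For the lower bound, the 3 vertices {0, 3, 4} are pairwise adjacent, and any tree decomposition puts a clique entirely inside one bag — forcing width ≥ 2. Hence tw(G) = 2 exactly.

Treewidth 2.
Bags: B1 = {2, 3, 4}  B2 = {0, 3, 4}  B3 = {1, 3, 4}
Tree: B1–B2, B1–B3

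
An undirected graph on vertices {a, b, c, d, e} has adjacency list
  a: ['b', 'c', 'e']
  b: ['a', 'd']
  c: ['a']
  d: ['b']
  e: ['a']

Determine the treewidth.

1

A width-1 tree decomposition is:
Bags: B1 = {a, b}  B2 = {b, d}  B3 = {a, e}  B4 = {a, c}
Tree: B1–B2, B1–B3, B3–B4
The largest bag has 2 vertices, giving width 1; this decomposition certifies tw(G) ≤ 1. Since G has at least one edge (e.g. b–a), it is not an edgeless graph, so tw(G) ≥ 1. The upper and lower bounds meet at 1, so that is the treewidth.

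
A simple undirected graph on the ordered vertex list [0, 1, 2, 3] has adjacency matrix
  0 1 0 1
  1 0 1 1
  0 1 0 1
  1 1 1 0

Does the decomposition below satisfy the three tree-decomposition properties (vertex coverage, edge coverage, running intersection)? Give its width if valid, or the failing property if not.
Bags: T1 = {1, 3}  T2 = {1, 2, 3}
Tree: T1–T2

A tree decomposition must satisfy three properties: every vertex lies in some bag; for every edge, both endpoints lie together in some bag; and for every vertex, the bags containing it form a connected subtree. Here vertex 0 appears in no bag, so the decomposition is invalid.

No — vertex 0 appears in no bag.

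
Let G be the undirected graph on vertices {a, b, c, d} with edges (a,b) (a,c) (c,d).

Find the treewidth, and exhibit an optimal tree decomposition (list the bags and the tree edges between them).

The largest bag has 2 vertices, giving width 1; this decomposition certifies tw(G) ≤ 1. Since G has at least one edge (e.g. b–a), it is not an edgeless graph, so tw(G) ≥ 1. Combining the bounds, tw(G) = 1.

Treewidth 1.
One optimal decomposition is:
Bags: B1 = {a, b}  B2 = {a, c}  B3 = {c, d}
Tree: B1–B2, B2–B3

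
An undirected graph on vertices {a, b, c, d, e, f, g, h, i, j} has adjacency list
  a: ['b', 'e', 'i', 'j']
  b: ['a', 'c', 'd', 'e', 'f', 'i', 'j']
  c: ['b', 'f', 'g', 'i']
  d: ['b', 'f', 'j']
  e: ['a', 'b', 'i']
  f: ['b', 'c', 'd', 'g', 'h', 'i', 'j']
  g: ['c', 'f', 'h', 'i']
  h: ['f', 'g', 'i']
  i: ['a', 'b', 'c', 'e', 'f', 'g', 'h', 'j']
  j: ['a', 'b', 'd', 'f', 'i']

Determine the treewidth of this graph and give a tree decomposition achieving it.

Treewidth 3.
One optimal decomposition is:
Bags: B1 = {b, c, f, i}  B2 = {c, f, g, i}  B3 = {b, f, i, j}  B4 = {f, g, h, i}  B5 = {a, b, i, j}  B6 = {b, d, f, j}  B7 = {a, b, e, i}
Tree: B1–B2, B1–B3, B2–B4, B3–B5, B3–B6, B5–B7

Every bag has size at most 4, so the width is 4 − 1 = 3 and tw(G) ≤ 3. For the lower bound, the 4 vertices {b, d, f, j} are pairwise adjacent, and any tree decomposition puts a clique entirely inside one bag — forcing width ≥ 3. The upper and lower bounds meet at 3, so that is the treewidth.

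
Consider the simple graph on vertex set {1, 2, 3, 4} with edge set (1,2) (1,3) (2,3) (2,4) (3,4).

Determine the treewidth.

A width-2 tree decomposition is:
Bags: B1 = {2, 3, 4}  B2 = {1, 2, 3}
Tree: B1–B2
The largest bag has 3 vertices, giving width 2; this decomposition certifies tw(G) ≤ 2. On the other hand G contains the 3-clique {1, 2, 3}. A clique must lie in a single bag of any decomposition, so no decomposition can have width below 2. Therefore the treewidth is 2.

2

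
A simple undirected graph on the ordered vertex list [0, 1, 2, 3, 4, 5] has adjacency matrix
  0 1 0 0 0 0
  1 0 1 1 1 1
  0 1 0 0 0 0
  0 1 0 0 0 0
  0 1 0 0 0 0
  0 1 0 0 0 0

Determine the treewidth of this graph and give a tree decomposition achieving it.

Every bag has size at most 2, so the width is 2 − 1 = 1 and tw(G) ≤ 1. Since G has at least one edge (e.g. 5–1), it is not an edgeless graph, so tw(G) ≥ 1. The upper and lower bounds meet at 1, so that is the treewidth.

Treewidth 1.
One optimal decomposition is:
Bags: B1 = {1, 5}  B2 = {1, 4}  B3 = {1, 3}  B4 = {1, 2}  B5 = {0, 1}
Tree: B1–B2, B2–B3, B2–B4, B1–B5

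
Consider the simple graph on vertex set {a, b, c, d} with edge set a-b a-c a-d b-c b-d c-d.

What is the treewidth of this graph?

A width-3 tree decomposition is:
Bags: B1 = {a, b, c, d}
Tree: (single bag)
A single bag containing all 4 vertices is trivially a valid decomposition of width 3. On the other hand G contains the 4-clique {a, b, c, d}. A clique must lie in a single bag of any decomposition, so no decomposition can have width below 3. Hence tw(G) = 3 exactly.

3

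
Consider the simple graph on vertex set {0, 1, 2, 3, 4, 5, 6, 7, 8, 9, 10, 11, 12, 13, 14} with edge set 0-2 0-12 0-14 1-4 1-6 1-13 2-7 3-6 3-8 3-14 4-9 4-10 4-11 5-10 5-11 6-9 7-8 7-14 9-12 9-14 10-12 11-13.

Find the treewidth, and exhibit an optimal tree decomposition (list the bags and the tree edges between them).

Treewidth 3.
One such decomposition:
Bags: B1 = {1, 5, 11, 13}  B2 = {1, 4, 5, 11}  B3 = {1, 4, 5, 10}  B4 = {1, 4, 6, 10}  B5 = {4, 6, 9, 10}  B6 = {6, 9, 10, 12}  B7 = {3, 6, 9, 12}  B8 = {3, 9, 12, 14}  B9 = {0, 3, 12, 14}  B10 = {0, 3, 8, 14}  B11 = {0, 7, 8, 14}  B12 = {0, 2, 7, 8}
Tree: B1–B2, B2–B3, B3–B4, B4–B5, B5–B6, B6–B7, B7–B8, B8–B9, B9–B10, B10–B11, B11–B12

The largest bag has 4 vertices, giving width 3; this decomposition certifies tw(G) ≤ 3. For the lower bound: the 4 vertex sets {5,11,13}, {1}, {4}, {6,9,10,12} are disjoint, each induces a connected subgraph, and every pair is joined by at least one edge of G. Contracting each set to a single vertex therefore yields K_{4} as a minor, and since treewidth is minor-monotone, tw(G) ≥ tw(K_{4}) = 3. The upper and lower bounds meet at 3, so that is the treewidth.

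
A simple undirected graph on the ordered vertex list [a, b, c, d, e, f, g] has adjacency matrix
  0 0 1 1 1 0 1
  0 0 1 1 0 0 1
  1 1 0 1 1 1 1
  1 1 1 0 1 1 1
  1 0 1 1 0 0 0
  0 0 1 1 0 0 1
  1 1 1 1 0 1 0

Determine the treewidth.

3

A width-3 tree decomposition is:
Bags: B1 = {a, c, d, e}  B2 = {a, c, d, g}  B3 = {b, c, d, g}  B4 = {c, d, f, g}
Tree: B1–B2, B2–B3, B3–B4
Every bag has size at most 4, so the width is 4 − 1 = 3 and tw(G) ≤ 3. Conversely, {c, d, f, g} is a clique of size 4, and the vertices of any clique must share a bag in every tree decomposition; so some bag has ≥ 4 vertices and tw(G) ≥ 3. Therefore the treewidth is 3.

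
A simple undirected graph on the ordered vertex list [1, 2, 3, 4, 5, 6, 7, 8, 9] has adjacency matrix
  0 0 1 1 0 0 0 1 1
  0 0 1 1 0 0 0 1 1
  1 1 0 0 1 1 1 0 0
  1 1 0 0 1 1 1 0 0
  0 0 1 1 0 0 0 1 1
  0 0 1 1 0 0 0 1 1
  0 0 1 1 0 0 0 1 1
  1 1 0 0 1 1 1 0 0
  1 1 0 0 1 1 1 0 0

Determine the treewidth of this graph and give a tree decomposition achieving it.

Treewidth 4.
Bags: B1 = {3, 4, 6, 8, 9}  B2 = {1, 3, 4, 8, 9}  B3 = {3, 4, 7, 8, 9}  B4 = {2, 3, 4, 8, 9}  B5 = {3, 4, 5, 8, 9}
Tree: B1–B2, B2–B3, B3–B4, B4–B5

Each bag holds 5 vertices, so the decomposition has width 4, which upper-bounds the treewidth. For the lower bound: the 5 vertex sets {6,9}, {1,3}, {4,7}, {8}, {2} are disjoint, each induces a connected subgraph, and every pair is joined by at least one edge of G. Contracting each set to a single vertex therefore yields K_{5} as a minor, and since treewidth is minor-monotone, tw(G) ≥ tw(K_{5}) = 4. Combining the bounds, tw(G) = 4.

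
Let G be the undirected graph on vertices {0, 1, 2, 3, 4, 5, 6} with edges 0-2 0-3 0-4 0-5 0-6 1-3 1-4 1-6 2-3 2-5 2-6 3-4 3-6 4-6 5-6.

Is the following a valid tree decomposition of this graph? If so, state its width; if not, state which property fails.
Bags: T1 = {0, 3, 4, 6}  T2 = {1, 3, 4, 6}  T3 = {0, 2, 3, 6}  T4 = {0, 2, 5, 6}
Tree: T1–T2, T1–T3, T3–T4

Checking the three conditions: (i) the bags cover all of {0, 1, 2, 3, 4, 5, 6}; (ii) for each edge, some bag contains both endpoints; (iii) the bags containing any fixed vertex form a subtree. All hold, so the decomposition is valid with width 4 − 1 = 3.

Yes; width 3.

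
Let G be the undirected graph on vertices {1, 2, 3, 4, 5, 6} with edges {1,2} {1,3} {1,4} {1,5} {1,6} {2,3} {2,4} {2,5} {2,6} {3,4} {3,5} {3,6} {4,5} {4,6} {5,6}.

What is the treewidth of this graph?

5

A width-5 tree decomposition is:
Bags: B1 = {1, 2, 3, 4, 5, 6}
Tree: (single bag)
With just one bag of size 6, the width is 6 − 1 = 5, so tw(G) ≤ 5. For the lower bound, the 6 vertices {1, 2, 3, 4, 5, 6} are pairwise adjacent, and any tree decomposition puts a clique entirely inside one bag — forcing width ≥ 5. Combining the bounds, tw(G) = 5.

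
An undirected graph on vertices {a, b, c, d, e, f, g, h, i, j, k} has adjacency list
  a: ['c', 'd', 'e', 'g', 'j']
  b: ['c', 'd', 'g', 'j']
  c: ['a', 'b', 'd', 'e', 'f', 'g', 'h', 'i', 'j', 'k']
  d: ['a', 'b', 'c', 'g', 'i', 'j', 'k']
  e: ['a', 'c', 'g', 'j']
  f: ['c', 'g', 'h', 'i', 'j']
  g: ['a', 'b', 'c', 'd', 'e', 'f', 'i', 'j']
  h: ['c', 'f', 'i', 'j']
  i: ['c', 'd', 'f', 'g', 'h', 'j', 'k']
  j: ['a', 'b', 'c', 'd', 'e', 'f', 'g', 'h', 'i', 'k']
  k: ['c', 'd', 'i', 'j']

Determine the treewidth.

A width-4 tree decomposition is:
Bags: B1 = {b, c, d, g, j}  B2 = {a, c, d, g, j}  B3 = {c, d, g, i, j}  B4 = {c, f, g, i, j}  B5 = {a, c, e, g, j}  B6 = {c, d, i, j, k}  B7 = {c, f, h, i, j}
Tree: B1–B2, B1–B3, B3–B4, B2–B5, B3–B6, B4–B7
Every bag has size at most 5, so the width is 5 − 1 = 4 and tw(G) ≤ 4. For the lower bound, the 5 vertices {a, c, d, g, j} are pairwise adjacent, and any tree decomposition puts a clique entirely inside one bag — forcing width ≥ 4. Hence tw(G) = 4 exactly.

4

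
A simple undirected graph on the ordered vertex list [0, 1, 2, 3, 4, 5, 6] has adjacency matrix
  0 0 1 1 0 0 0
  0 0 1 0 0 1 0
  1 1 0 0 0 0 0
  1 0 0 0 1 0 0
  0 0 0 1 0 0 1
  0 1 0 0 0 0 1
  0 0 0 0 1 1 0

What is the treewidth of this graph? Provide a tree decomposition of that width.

Treewidth 2.
One such decomposition:
Bags: B1 = {0, 3, 4}  B2 = {0, 2, 4}  B3 = {1, 2, 4}  B4 = {1, 4, 5}  B5 = {4, 5, 6}
Tree: B1–B2, B2–B3, B3–B4, B4–B5

Each bag holds 3 vertices, so the decomposition has width 2, which upper-bounds the treewidth. The edges 4–3–0–2–1–5–6–4 form a cycle, so G is not a tree and its treewidth is at least 2. The upper and lower bounds meet at 2, so that is the treewidth.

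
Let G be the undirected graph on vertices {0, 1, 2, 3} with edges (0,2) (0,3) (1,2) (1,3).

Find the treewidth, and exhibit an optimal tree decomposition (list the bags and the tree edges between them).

Every bag has size at most 3, so the width is 3 − 1 = 2 and tw(G) ≤ 2. The edges 3–0–2–1–3 form a cycle, so G is not a tree and its treewidth is at least 2. Therefore the treewidth is 2.

Treewidth 2.
Bags: B1 = {0, 2, 3}  B2 = {1, 2, 3}
Tree: B1–B2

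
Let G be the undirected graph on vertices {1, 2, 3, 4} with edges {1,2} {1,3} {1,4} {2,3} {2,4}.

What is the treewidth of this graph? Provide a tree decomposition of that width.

Treewidth 2.
One such decomposition:
Bags: B1 = {1, 2, 4}  B2 = {1, 2, 3}
Tree: B1–B2

Every bag has size at most 3, so the width is 3 − 1 = 2 and tw(G) ≤ 2. On the other hand G contains the 3-clique {1, 2, 3}. A clique must lie in a single bag of any decomposition, so no decomposition can have width below 2. Combining the bounds, tw(G) = 2.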